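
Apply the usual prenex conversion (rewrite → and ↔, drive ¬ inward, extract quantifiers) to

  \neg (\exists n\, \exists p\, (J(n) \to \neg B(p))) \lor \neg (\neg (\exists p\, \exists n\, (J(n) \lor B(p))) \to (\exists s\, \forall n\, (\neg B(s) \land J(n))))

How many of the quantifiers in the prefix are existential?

1

Eliminate → and ↔ using ¬ and ∨.
  \neg (\exists n\, \exists p\, (\neg J(n) \lor \neg B(p))) \lor \neg (\neg \neg (\exists p\, \exists n\, (J(n) \lor B(p))) \lor (\exists s\, \forall n\, (\neg B(s) \land J(n))))
Push ¬ through the quantifiers and connectives to reach negation normal form:
  (\forall n\, \forall p\, (J(n) \land B(p))) \lor (\forall p\, \forall n\, (\neg J(n) \land \neg B(p))) \land (\forall s\, \exists n\, (B(s) \lor \neg J(n)))
Standardize variables apart so no two quantifiers bind the same name: p↦x, n↦y, n↦t.
  (\forall n\, \forall p\, (J(n) \land B(p))) \lor (\forall x\, \forall y\, (\neg J(y) \land \neg B(x))) \land (\forall s\, \exists t\, (B(s) \lor \neg J(t)))
Extract every quantifier outward, since the variables are now distinct and don't occur free across branches:
  \forall n\, \forall p\, \forall x\, \forall y\, \forall s\, \exists t\, (J(n) \land B(p) \lor \neg J(y) \land \neg B(x) \land (B(s) \lor \neg J(t)))
The prefix is \forall n \forall p \forall x \forall y \forall s \exists t: 5 universal, 1 existential.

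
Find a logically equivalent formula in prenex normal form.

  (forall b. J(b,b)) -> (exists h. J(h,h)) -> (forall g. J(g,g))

exists b. forall h. forall g. (~J(b,b) | ~J(h,h) | J(g,g))

Eliminate → and ↔ using ¬ and ∨.
  ~(forall b. J(b,b)) | ~(exists h. J(h,h)) | (forall g. J(g,g))
Drive negations inward (¬∀x A ≡ ∃x ¬A, ¬∃x A ≡ ∀x ¬A, De Morgan for ∧/∨):
  (exists b. ~J(b,b)) | (forall h. ~J(h,h)) | (forall g. J(g,g))
All bound variables are already distinct, so no renaming is needed.
Extract every quantifier outward, since the variables are now distinct and don't occur free across branches:
  exists b. forall h. forall g. (~J(b,b) | ~J(h,h) | J(g,g))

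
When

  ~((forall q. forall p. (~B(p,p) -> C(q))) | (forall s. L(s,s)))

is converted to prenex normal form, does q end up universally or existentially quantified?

Eliminate → and ↔ using ¬ and ∨.
  ~((forall q. forall p. (~~B(p,p) | C(q))) | (forall s. L(s,s)))
Move each ¬ inward, flipping quantifiers it crosses:
  (exists q. exists p. (~B(p,p) & ~C(q))) & (exists s. ~L(s,s))
All bound variables are already distinct, so no renaming is needed.
Finally move all quantifiers to the prefix:
  exists q. exists p. exists s. (~B(p,p) & ~C(q) & ~L(s,s))
The quantifier forall q sits under an odd number of negations (counting the antecedent side of each →), so it flips to exists q.

existential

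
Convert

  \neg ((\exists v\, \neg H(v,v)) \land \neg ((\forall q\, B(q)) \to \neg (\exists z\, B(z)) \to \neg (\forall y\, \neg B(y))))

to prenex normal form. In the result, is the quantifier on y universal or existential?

Eliminate → and ↔ using ¬ and ∨.
  \neg ((\exists v\, \neg H(v,v)) \land \neg (\neg (\forall q\, B(q)) \lor \neg \neg (\exists z\, B(z)) \lor \neg (\forall y\, \neg B(y))))
Drive negations inward (¬∀x A ≡ ∃x ¬A, ¬∃x A ≡ ∀x ¬A, De Morgan for ∧/∨):
  (\forall v\, H(v,v)) \lor (\exists q\, \neg B(q)) \lor (\exists z\, B(z)) \lor (\exists y\, B(y))
All bound variables are already distinct, so no renaming is needed.
Finally move all quantifiers to the prefix:
  \forall v\, \exists q\, \exists z\, \exists y\, (H(v,v) \lor \neg B(q) \lor B(z) \lor B(y))
The quantifier \forall y sits under an odd number of negations (counting the antecedent side of each →), so it flips to \exists y.

existential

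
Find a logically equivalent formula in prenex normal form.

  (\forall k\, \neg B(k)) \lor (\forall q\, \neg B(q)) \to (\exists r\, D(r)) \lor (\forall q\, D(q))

Eliminate → and ↔ using ¬ and ∨.
  \neg ((\forall k\, \neg B(k)) \lor (\forall q\, \neg B(q))) \lor (\exists r\, D(r)) \lor (\forall q\, D(q))
Drive negations inward (¬∀x A ≡ ∃x ¬A, ¬∃x A ≡ ∀x ¬A, De Morgan for ∧/∨):
  (\exists k\, B(k)) \land (\exists q\, B(q)) \lor (\exists r\, D(r)) \lor (\forall q\, D(q))
Rename bound variables to avoid capture: q↦w1.
  (\exists k\, B(k)) \land (\exists q\, B(q)) \lor (\exists r\, D(r)) \lor (\forall w1\, D(w1))
Finally move all quantifiers to the prefix:
  \exists k\, \exists q\, \exists r\, \forall w1\, (B(k) \land B(q) \lor D(r) \lor D(w1))

\exists k\, \exists q\, \exists r\, \forall w1\, (B(k) \land B(q) \lor D(r) \lor D(w1))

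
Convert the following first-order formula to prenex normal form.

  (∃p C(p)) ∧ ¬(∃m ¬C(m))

Push ¬ through the quantifiers and connectives to reach negation normal form:
  (∃p C(p)) ∧ (∀m C(m))
Finally move all quantifiers to the prefix:
  ∃p ∀m (C(p) ∧ C(m))

∃p ∀m (C(p) ∧ C(m))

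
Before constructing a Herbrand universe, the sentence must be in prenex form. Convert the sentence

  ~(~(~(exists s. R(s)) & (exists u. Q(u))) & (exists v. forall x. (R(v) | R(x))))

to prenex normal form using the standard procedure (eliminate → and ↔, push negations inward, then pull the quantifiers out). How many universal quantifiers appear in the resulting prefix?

2

Move each ¬ inward, flipping quantifiers it crosses:
  (forall s. ~R(s)) & (exists u. Q(u)) | (forall v. exists x. (~R(v) & ~R(x)))
Finally move all quantifiers to the prefix:
  forall s. exists u. forall v. exists x. (~R(s) & Q(u) | ~R(v) & ~R(x))
The prefix is forall s exists u forall v exists x: 2 universal, 2 existential.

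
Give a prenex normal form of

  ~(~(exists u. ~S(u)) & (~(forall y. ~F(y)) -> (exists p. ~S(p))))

First replace A → B with ¬A ∨ B.
  ~(~(exists u. ~S(u)) & (~~(forall y. ~F(y)) | (exists p. ~S(p))))
Move each ¬ inward, flipping quantifiers it crosses:
  (exists u. ~S(u)) | (exists y. F(y)) & (forall p. S(p))
All bound variables are already distinct, so no renaming is needed.
Finally move all quantifiers to the prefix:
  exists u. exists y. forall p. (~S(u) | F(y) & S(p))

exists u. exists y. forall p. (~S(u) | F(y) & S(p))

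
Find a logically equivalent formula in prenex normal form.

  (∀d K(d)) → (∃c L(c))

Eliminate → and ↔ using ¬ and ∨.
  ¬(∀d K(d)) ∨ (∃c L(c))
Move each ¬ inward, flipping quantifiers it crosses:
  (∃d ¬K(d)) ∨ (∃c L(c))
Extract every quantifier outward, since the variables are now distinct and don't occur free across branches:
  ∃d ∃c (¬K(d) ∨ L(c))

∃d ∃c (¬K(d) ∨ L(c))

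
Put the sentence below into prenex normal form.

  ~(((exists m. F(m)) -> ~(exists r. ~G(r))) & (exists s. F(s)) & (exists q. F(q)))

Rewrite implications/biconditionals: A → B as ¬A ∨ B.
  ~((~(exists m. F(m)) | ~(exists r. ~G(r))) & (exists s. F(s)) & (exists q. F(q)))
Move each ¬ inward, flipping quantifiers it crosses:
  (exists m. F(m)) & (exists r. ~G(r)) | (forall s. ~F(s)) | (forall q. ~F(q))
Finally move all quantifiers to the prefix:
  exists m. exists r. forall s. forall q. (F(m) & ~G(r) | ~F(s) | ~F(q))

exists m. exists r. forall s. forall q. (F(m) & ~G(r) | ~F(s) | ~F(q))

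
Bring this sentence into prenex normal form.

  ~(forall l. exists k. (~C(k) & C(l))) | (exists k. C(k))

Drive negations inward (¬∀x A ≡ ∃x ¬A, ¬∃x A ≡ ∀x ¬A, De Morgan for ∧/∨):
  (exists l. forall k. (C(k) | ~C(l))) | (exists k. C(k))
Rename bound variables to avoid capture: k↦c.
  (exists l. forall k. (C(k) | ~C(l))) | (exists c. C(c))
Pull the quantifiers to the front (each side's bound variable is not free in the other side):
  exists l. forall k. exists c. (C(k) | ~C(l) | C(c))

exists l. forall k. exists c. (C(k) | ~C(l) | C(c))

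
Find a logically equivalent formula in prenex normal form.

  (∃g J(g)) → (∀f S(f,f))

∀g ∀f (¬J(g) ∨ S(f,f))

Rewrite implications/biconditionals: A → B as ¬A ∨ B.
  ¬(∃g J(g)) ∨ (∀f S(f,f))
Push ¬ through the quantifiers and connectives to reach negation normal form:
  (∀g ¬J(g)) ∨ (∀f S(f,f))
All bound variables are already distinct, so no renaming is needed.
Pull the quantifiers to the front (each side's bound variable is not free in the other side):
  ∀g ∀f (¬J(g) ∨ S(f,f))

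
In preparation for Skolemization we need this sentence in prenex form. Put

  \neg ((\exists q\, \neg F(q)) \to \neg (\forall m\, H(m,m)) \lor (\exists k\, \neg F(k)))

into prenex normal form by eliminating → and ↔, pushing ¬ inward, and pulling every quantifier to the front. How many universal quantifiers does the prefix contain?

Eliminate → and ↔ using ¬ and ∨.
  \neg (\neg (\exists q\, \neg F(q)) \lor \neg (\forall m\, H(m,m)) \lor (\exists k\, \neg F(k)))
Drive negations inward (¬∀x A ≡ ∃x ¬A, ¬∃x A ≡ ∀x ¬A, De Morgan for ∧/∨):
  (\exists q\, \neg F(q)) \land (\forall m\, H(m,m)) \land (\forall k\, F(k))
All bound variables are already distinct, so no renaming is needed.
Finally move all quantifiers to the prefix:
  \exists q\, \forall m\, \forall k\, (\neg F(q) \land H(m,m) \land F(k))
The prefix is \exists q \forall m \forall k: 2 universal, 1 existential.

2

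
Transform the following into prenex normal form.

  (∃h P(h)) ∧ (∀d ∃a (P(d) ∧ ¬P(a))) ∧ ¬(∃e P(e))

Drive negations inward (¬∀x A ≡ ∃x ¬A, ¬∃x A ≡ ∀x ¬A, De Morgan for ∧/∨):
  (∃h P(h)) ∧ (∀d ∃a (P(d) ∧ ¬P(a))) ∧ (∀e ¬P(e))
All bound variables are already distinct, so no renaming is needed.
Finally move all quantifiers to the prefix:
  ∃h ∀d ∃a ∀e (P(h) ∧ P(d) ∧ ¬P(a) ∧ ¬P(e))

∃h ∀d ∃a ∀e (P(h) ∧ P(d) ∧ ¬P(a) ∧ ¬P(e))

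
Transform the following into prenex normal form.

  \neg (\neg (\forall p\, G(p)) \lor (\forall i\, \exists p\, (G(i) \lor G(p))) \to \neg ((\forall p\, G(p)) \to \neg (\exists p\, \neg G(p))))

Rewrite implications/biconditionals: A → B as ¬A ∨ B.
  \neg (\neg (\neg (\forall p\, G(p)) \lor (\forall i\, \exists p\, (G(i) \lor G(p)))) \lor \neg (\neg (\forall p\, G(p)) \lor \neg (\exists p\, \neg G(p))))
Push ¬ through the quantifiers and connectives to reach negation normal form:
  ((\exists p\, \neg G(p)) \lor (\forall i\, \exists p\, (G(i) \lor G(p)))) \land ((\exists p\, \neg G(p)) \lor (\forall p\, G(p)))
Give each quantifier a distinct variable: p↦y, p↦r, p↦a.
  ((\exists p\, \neg G(p)) \lor (\forall i\, \exists y\, (G(i) \lor G(y)))) \land ((\exists r\, \neg G(r)) \lor (\forall a\, G(a)))
Finally move all quantifiers to the prefix:
  \exists p\, \forall i\, \exists y\, \exists r\, \forall a\, ((\neg G(p) \lor G(i) \lor G(y)) \land (\neg G(r) \lor G(a)))

\exists p\, \forall i\, \exists y\, \exists r\, \forall a\, ((\neg G(p) \lor G(i) \lor G(y)) \land (\neg G(r) \lor G(a)))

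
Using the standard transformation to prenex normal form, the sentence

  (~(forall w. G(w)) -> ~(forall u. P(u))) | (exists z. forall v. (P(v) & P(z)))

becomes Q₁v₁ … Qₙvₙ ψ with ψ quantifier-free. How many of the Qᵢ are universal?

Rewrite implications/biconditionals: A → B as ¬A ∨ B.
  ~~(forall w. G(w)) | ~(forall u. P(u)) | (exists z. forall v. (P(v) & P(z)))
Move each ¬ inward, flipping quantifiers it crosses:
  (forall w. G(w)) | (exists u. ~P(u)) | (exists z. forall v. (P(v) & P(z)))
Extract every quantifier outward, since the variables are now distinct and don't occur free across branches:
  forall w. exists u. exists z. forall v. (G(w) | ~P(u) | P(v) & P(z))
The prefix is forall w exists u exists z forall v: 2 universal, 2 existential.

2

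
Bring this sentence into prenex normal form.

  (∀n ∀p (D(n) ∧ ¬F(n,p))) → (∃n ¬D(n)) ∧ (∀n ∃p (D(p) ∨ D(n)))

∃n ∃p ∃z ∀u1 ∃t (¬D(n) ∨ F(n,p) ∨ ¬D(z) ∧ (D(t) ∨ D(u1)))

First replace A → B with ¬A ∨ B.
  ¬(∀n ∀p (D(n) ∧ ¬F(n,p))) ∨ (∃n ¬D(n)) ∧ (∀n ∃p (D(p) ∨ D(n)))
Push ¬ through the quantifiers and connectives to reach negation normal form:
  (∃n ∃p (¬D(n) ∨ F(n,p))) ∨ (∃n ¬D(n)) ∧ (∀n ∃p (D(p) ∨ D(n)))
Rename bound variables to avoid capture: n↦z, n↦u1, p↦t.
  (∃n ∃p (¬D(n) ∨ F(n,p))) ∨ (∃z ¬D(z)) ∧ (∀u1 ∃t (D(t) ∨ D(u1)))
Finally move all quantifiers to the prefix:
  ∃n ∃p ∃z ∀u1 ∃t (¬D(n) ∨ F(n,p) ∨ ¬D(z) ∧ (D(t) ∨ D(u1)))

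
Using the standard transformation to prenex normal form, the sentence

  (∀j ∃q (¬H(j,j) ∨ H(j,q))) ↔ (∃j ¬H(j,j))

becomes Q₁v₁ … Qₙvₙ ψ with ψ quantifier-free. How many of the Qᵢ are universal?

Eliminate → and ↔ using ¬ and ∨; A ↔ B as (¬A ∨ B) ∧ (¬B ∨ A).
  (¬(∀j ∃q (¬H(j,j) ∨ H(j,q))) ∨ (∃j ¬H(j,j))) ∧ (¬(∃j ¬H(j,j)) ∨ (∀j ∃q (¬H(j,j) ∨ H(j,q))))
Push ¬ through the quantifiers and connectives to reach negation normal form:
  ((∃j ∀q (H(j,j) ∧ ¬H(j,q))) ∨ (∃j ¬H(j,j))) ∧ ((∀j H(j,j)) ∨ (∀j ∃q (¬H(j,j) ∨ H(j,q))))
Give each quantifier a distinct variable: j↦u1, j↦v, j↦a, q↦c.
  ((∃j ∀q (H(j,j) ∧ ¬H(j,q))) ∨ (∃u1 ¬H(u1,u1))) ∧ ((∀v H(v,v)) ∨ (∀a ∃c (¬H(a,a) ∨ H(a,c))))
Finally move all quantifiers to the prefix:
  ∃j ∀q ∃u1 ∀v ∀a ∃c ((H(j,j) ∧ ¬H(j,q) ∨ ¬H(u1,u1)) ∧ (H(v,v) ∨ ¬H(a,a) ∨ H(a,c)))
The prefix is ∃j ∀q ∃u1 ∀v ∀a ∃c: 3 universal, 3 existential.

3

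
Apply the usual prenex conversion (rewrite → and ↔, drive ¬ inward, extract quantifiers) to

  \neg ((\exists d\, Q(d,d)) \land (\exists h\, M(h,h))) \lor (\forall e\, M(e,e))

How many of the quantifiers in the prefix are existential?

Push ¬ through the quantifiers and connectives to reach negation normal form:
  (\forall d\, \neg Q(d,d)) \lor (\forall h\, \neg M(h,h)) \lor (\forall e\, M(e,e))
All bound variables are already distinct, so no renaming is needed.
Finally move all quantifiers to the prefix:
  \forall d\, \forall h\, \forall e\, (\neg Q(d,d) \lor \neg M(h,h) \lor M(e,e))
The prefix is \forall d \forall h \forall e: 3 universal, 0 existential.

0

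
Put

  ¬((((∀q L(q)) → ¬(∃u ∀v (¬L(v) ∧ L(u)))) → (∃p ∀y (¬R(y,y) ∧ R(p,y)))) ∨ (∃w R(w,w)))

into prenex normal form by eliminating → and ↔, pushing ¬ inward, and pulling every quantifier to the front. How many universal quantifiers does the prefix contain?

Eliminate → and ↔ using ¬ and ∨.
  ¬(¬(¬(∀q L(q)) ∨ ¬(∃u ∀v (¬L(v) ∧ L(u)))) ∨ (∃p ∀y (¬R(y,y) ∧ R(p,y))) ∨ (∃w R(w,w)))
Move each ¬ inward, flipping quantifiers it crosses:
  ((∃q ¬L(q)) ∨ (∀u ∃v (L(v) ∨ ¬L(u)))) ∧ (∀p ∃y (R(y,y) ∨ ¬R(p,y))) ∧ (∀w ¬R(w,w))
Extract every quantifier outward, since the variables are now distinct and don't occur free across branches:
  ∃q ∀u ∃v ∀p ∃y ∀w ((¬L(q) ∨ L(v) ∨ ¬L(u)) ∧ (R(y,y) ∨ ¬R(p,y)) ∧ ¬R(w,w))
The prefix is ∃q ∀u ∃v ∀p ∃y ∀w: 3 universal, 3 existential.

3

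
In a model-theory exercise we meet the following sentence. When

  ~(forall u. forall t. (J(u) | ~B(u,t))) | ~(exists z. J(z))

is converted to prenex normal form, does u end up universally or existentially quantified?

existential

Drive negations inward (¬∀x A ≡ ∃x ¬A, ¬∃x A ≡ ∀x ¬A, De Morgan for ∧/∨):
  (exists u. exists t. (~J(u) & B(u,t))) | (forall z. ~J(z))
All bound variables are already distinct, so no renaming is needed.
Extract every quantifier outward, since the variables are now distinct and don't occur free across branches:
  exists u. exists t. forall z. (~J(u) & B(u,t) | ~J(z))
The quantifier forall u sits under an odd number of negations, so it flips to exists u.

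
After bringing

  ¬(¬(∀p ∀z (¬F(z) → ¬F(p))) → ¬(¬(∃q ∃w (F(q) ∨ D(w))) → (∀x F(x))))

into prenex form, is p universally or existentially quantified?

existential

Rewrite implications/biconditionals: A → B as ¬A ∨ B.
  ¬(¬¬(∀p ∀z (¬¬F(z) ∨ ¬F(p))) ∨ ¬(¬¬(∃q ∃w (F(q) ∨ D(w))) ∨ (∀x F(x))))
Move each ¬ inward, flipping quantifiers it crosses:
  (∃p ∃z (¬F(z) ∧ F(p))) ∧ ((∃q ∃w (F(q) ∨ D(w))) ∨ (∀x F(x)))
All bound variables are already distinct, so no renaming is needed.
Finally move all quantifiers to the prefix:
  ∃p ∃z ∃q ∃w ∀x (¬F(z) ∧ F(p) ∧ (F(q) ∨ D(w) ∨ F(x)))
The quantifier ∀p sits under an odd number of negations (counting the antecedent side of each →), so it flips to ∃p.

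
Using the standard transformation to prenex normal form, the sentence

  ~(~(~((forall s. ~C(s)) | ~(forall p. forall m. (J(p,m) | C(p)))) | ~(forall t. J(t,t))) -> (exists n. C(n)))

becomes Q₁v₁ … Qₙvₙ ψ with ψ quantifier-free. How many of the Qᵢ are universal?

Eliminate → and ↔ using ¬ and ∨.
  ~(~~(~((forall s. ~C(s)) | ~(forall p. forall m. (J(p,m) | C(p)))) | ~(forall t. J(t,t))) | (exists n. C(n)))
Push ¬ through the quantifiers and connectives to reach negation normal form:
  ((forall s. ~C(s)) | (exists p. exists m. (~J(p,m) & ~C(p)))) & (forall t. J(t,t)) & (forall n. ~C(n))
All bound variables are already distinct, so no renaming is needed.
Extract every quantifier outward, since the variables are now distinct and don't occur free across branches:
  forall s. exists p. exists m. forall t. forall n. ((~C(s) | ~J(p,m) & ~C(p)) & J(t,t) & ~C(n))
The prefix is forall s exists p exists m forall t forall n: 3 universal, 2 existential.

3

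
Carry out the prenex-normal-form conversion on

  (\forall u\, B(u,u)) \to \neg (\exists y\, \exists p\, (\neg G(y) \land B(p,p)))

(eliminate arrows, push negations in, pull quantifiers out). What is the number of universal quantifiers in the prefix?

2

Eliminate → and ↔ using ¬ and ∨.
  \neg (\forall u\, B(u,u)) \lor \neg (\exists y\, \exists p\, (\neg G(y) \land B(p,p)))
Move each ¬ inward, flipping quantifiers it crosses:
  (\exists u\, \neg B(u,u)) \lor (\forall y\, \forall p\, (G(y) \lor \neg B(p,p)))
All bound variables are already distinct, so no renaming is needed.
Extract every quantifier outward, since the variables are now distinct and don't occur free across branches:
  \exists u\, \forall y\, \forall p\, (\neg B(u,u) \lor G(y) \lor \neg B(p,p))
The prefix is \exists u \forall y \forall p: 2 universal, 1 existential.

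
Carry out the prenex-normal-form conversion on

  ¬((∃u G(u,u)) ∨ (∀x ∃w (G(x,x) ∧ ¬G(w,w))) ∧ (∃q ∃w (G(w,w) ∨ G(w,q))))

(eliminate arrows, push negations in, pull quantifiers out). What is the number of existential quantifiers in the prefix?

Drive negations inward (¬∀x A ≡ ∃x ¬A, ¬∃x A ≡ ∀x ¬A, De Morgan for ∧/∨):
  (∀u ¬G(u,u)) ∧ ((∃x ∀w (¬G(x,x) ∨ G(w,w))) ∨ (∀q ∀w (¬G(w,w) ∧ ¬G(w,q))))
Rename bound variables to avoid capture: w↦p.
  (∀u ¬G(u,u)) ∧ ((∃x ∀w (¬G(x,x) ∨ G(w,w))) ∨ (∀q ∀p (¬G(p,p) ∧ ¬G(p,q))))
Extract every quantifier outward, since the variables are now distinct and don't occur free across branches:
  ∀u ∃x ∀w ∀q ∀p (¬G(u,u) ∧ (¬G(x,x) ∨ G(w,w) ∨ ¬G(p,p) ∧ ¬G(p,q)))
The prefix is ∀u ∃x ∀w ∀q ∀p: 4 universal, 1 existential.

1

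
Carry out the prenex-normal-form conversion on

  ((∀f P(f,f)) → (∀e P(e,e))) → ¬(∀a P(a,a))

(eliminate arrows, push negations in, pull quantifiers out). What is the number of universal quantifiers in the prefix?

1

Rewrite implications/biconditionals: A → B as ¬A ∨ B.
  ¬(¬(∀f P(f,f)) ∨ (∀e P(e,e))) ∨ ¬(∀a P(a,a))
Drive negations inward (¬∀x A ≡ ∃x ¬A, ¬∃x A ≡ ∀x ¬A, De Morgan for ∧/∨):
  (∀f P(f,f)) ∧ (∃e ¬P(e,e)) ∨ (∃a ¬P(a,a))
Pull the quantifiers to the front (each side's bound variable is not free in the other side):
  ∀f ∃e ∃a (P(f,f) ∧ ¬P(e,e) ∨ ¬P(a,a))
The prefix is ∀f ∃e ∃a: 1 universal, 2 existential.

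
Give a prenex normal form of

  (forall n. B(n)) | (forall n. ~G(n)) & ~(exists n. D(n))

Drive negations inward (¬∀x A ≡ ∃x ¬A, ¬∃x A ≡ ∀x ¬A, De Morgan for ∧/∨):
  (forall n. B(n)) | (forall n. ~G(n)) & (forall n. ~D(n))
Give each quantifier a distinct variable: n↦y, n↦x.
  (forall n. B(n)) | (forall y. ~G(y)) & (forall x. ~D(x))
Pull the quantifiers to the front (each side's bound variable is not free in the other side):
  forall n. forall y. forall x. (B(n) | ~G(y) & ~D(x))

forall n. forall y. forall x. (B(n) | ~G(y) & ~D(x))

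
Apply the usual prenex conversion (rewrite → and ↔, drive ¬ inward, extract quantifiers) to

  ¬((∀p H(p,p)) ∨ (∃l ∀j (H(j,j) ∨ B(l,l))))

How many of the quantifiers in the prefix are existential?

Push ¬ through the quantifiers and connectives to reach negation normal form:
  (∃p ¬H(p,p)) ∧ (∀l ∃j (¬H(j,j) ∧ ¬B(l,l)))
Finally move all quantifiers to the prefix:
  ∃p ∀l ∃j (¬H(p,p) ∧ ¬H(j,j) ∧ ¬B(l,l))
The prefix is ∃p ∀l ∃j: 1 universal, 2 existential.

2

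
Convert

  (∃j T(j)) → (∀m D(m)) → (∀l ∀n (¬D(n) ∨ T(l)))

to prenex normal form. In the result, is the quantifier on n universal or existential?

universal

Rewrite implications/biconditionals: A → B as ¬A ∨ B.
  ¬(∃j T(j)) ∨ ¬(∀m D(m)) ∨ (∀l ∀n (¬D(n) ∨ T(l)))
Push ¬ through the quantifiers and connectives to reach negation normal form:
  (∀j ¬T(j)) ∨ (∃m ¬D(m)) ∨ (∀l ∀n (¬D(n) ∨ T(l)))
Finally move all quantifiers to the prefix:
  ∀j ∃m ∀l ∀n (¬T(j) ∨ ¬D(m) ∨ ¬D(n) ∨ T(l))
The quantifier ∀n sits under an even number of negations (counting the antecedent side of each →), so it remains universal.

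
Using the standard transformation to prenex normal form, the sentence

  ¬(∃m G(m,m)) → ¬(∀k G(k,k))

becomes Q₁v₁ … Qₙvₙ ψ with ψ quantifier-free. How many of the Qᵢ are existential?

Eliminate → and ↔ using ¬ and ∨.
  ¬¬(∃m G(m,m)) ∨ ¬(∀k G(k,k))
Drive negations inward (¬∀x A ≡ ∃x ¬A, ¬∃x A ≡ ∀x ¬A, De Morgan for ∧/∨):
  (∃m G(m,m)) ∨ (∃k ¬G(k,k))
All bound variables are already distinct, so no renaming is needed.
Extract every quantifier outward, since the variables are now distinct and don't occur free across branches:
  ∃m ∃k (G(m,m) ∨ ¬G(k,k))
The prefix is ∃m ∃k: 0 universal, 2 existential.

2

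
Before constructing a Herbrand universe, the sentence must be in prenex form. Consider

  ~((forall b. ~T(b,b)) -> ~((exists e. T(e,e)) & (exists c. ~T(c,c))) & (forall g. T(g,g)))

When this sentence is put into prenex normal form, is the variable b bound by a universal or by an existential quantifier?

universal

Rewrite implications/biconditionals: A → B as ¬A ∨ B.
  ~(~(forall b. ~T(b,b)) | ~((exists e. T(e,e)) & (exists c. ~T(c,c))) & (forall g. T(g,g)))
Move each ¬ inward, flipping quantifiers it crosses:
  (forall b. ~T(b,b)) & ((exists e. T(e,e)) & (exists c. ~T(c,c)) | (exists g. ~T(g,g)))
All bound variables are already distinct, so no renaming is needed.
Extract every quantifier outward, since the variables are now distinct and don't occur free across branches:
  forall b. exists e. exists c. exists g. (~T(b,b) & (T(e,e) & ~T(c,c) | ~T(g,g)))
The quantifier forall b sits under an even number of negations (counting the antecedent side of each →), so it remains universal.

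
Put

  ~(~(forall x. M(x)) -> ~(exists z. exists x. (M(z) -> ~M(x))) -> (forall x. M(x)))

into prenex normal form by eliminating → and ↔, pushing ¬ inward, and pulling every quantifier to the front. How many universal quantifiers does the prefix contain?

2

Rewrite implications/biconditionals: A → B as ¬A ∨ B.
  ~(~~(forall x. M(x)) | ~~(exists z. exists x. (~M(z) | ~M(x))) | (forall x. M(x)))
Drive negations inward (¬∀x A ≡ ∃x ¬A, ¬∃x A ≡ ∀x ¬A, De Morgan for ∧/∨):
  (exists x. ~M(x)) & (forall z. forall x. (M(z) & M(x))) & (exists x. ~M(x))
Give each quantifier a distinct variable: x↦c, x↦a.
  (exists x. ~M(x)) & (forall z. forall c. (M(z) & M(c))) & (exists a. ~M(a))
Finally move all quantifiers to the prefix:
  exists x. forall z. forall c. exists a. (~M(x) & M(z) & M(c) & ~M(a))
The prefix is exists x forall z forall c exists a: 2 universal, 2 existential.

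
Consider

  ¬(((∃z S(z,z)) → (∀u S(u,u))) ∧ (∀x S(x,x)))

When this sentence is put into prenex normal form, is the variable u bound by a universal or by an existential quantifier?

Eliminate → and ↔ using ¬ and ∨.
  ¬((¬(∃z S(z,z)) ∨ (∀u S(u,u))) ∧ (∀x S(x,x)))
Push ¬ through the quantifiers and connectives to reach negation normal form:
  (∃z S(z,z)) ∧ (∃u ¬S(u,u)) ∨ (∃x ¬S(x,x))
All bound variables are already distinct, so no renaming is needed.
Extract every quantifier outward, since the variables are now distinct and don't occur free across branches:
  ∃z ∃u ∃x (S(z,z) ∧ ¬S(u,u) ∨ ¬S(x,x))
The quantifier ∀u sits under an odd number of negations (counting the antecedent side of each →), so it flips to ∃u.

existential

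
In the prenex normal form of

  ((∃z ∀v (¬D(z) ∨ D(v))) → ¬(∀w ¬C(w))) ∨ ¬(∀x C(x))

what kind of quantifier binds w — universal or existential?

existential

First replace A → B with ¬A ∨ B.
  ¬(∃z ∀v (¬D(z) ∨ D(v))) ∨ ¬(∀w ¬C(w)) ∨ ¬(∀x C(x))
Drive negations inward (¬∀x A ≡ ∃x ¬A, ¬∃x A ≡ ∀x ¬A, De Morgan for ∧/∨):
  (∀z ∃v (D(z) ∧ ¬D(v))) ∨ (∃w C(w)) ∨ (∃x ¬C(x))
All bound variables are already distinct, so no renaming is needed.
Extract every quantifier outward, since the variables are now distinct and don't occur free across branches:
  ∀z ∃v ∃w ∃x (D(z) ∧ ¬D(v) ∨ C(w) ∨ ¬C(x))
The quantifier ∀w sits under an odd number of negations (counting the antecedent side of each →), so it flips to ∃w.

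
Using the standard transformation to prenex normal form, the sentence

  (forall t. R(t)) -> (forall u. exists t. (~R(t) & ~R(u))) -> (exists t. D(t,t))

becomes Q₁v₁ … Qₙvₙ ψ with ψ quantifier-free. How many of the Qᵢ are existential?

Rewrite implications/biconditionals: A → B as ¬A ∨ B.
  ~(forall t. R(t)) | ~(forall u. exists t. (~R(t) & ~R(u))) | (exists t. D(t,t))
Drive negations inward (¬∀x A ≡ ∃x ¬A, ¬∃x A ≡ ∀x ¬A, De Morgan for ∧/∨):
  (exists t. ~R(t)) | (exists u. forall t. (R(t) | R(u))) | (exists t. D(t,t))
Give each quantifier a distinct variable: t↦q, t↦y1.
  (exists t. ~R(t)) | (exists u. forall q. (R(q) | R(u))) | (exists y1. D(y1,y1))
Pull the quantifiers to the front (each side's bound variable is not free in the other side):
  exists t. exists u. forall q. exists y1. (~R(t) | R(q) | R(u) | D(y1,y1))
The prefix is exists t exists u forall q exists y1: 1 universal, 3 existential.

3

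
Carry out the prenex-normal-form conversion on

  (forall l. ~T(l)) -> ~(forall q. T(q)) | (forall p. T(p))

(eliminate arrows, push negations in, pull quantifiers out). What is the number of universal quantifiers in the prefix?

1

First replace A → B with ¬A ∨ B.
  ~(forall l. ~T(l)) | ~(forall q. T(q)) | (forall p. T(p))
Push ¬ through the quantifiers and connectives to reach negation normal form:
  (exists l. T(l)) | (exists q. ~T(q)) | (forall p. T(p))
All bound variables are already distinct, so no renaming is needed.
Extract every quantifier outward, since the variables are now distinct and don't occur free across branches:
  exists l. exists q. forall p. (T(l) | ~T(q) | T(p))
The prefix is exists l exists q forall p: 1 universal, 2 existential.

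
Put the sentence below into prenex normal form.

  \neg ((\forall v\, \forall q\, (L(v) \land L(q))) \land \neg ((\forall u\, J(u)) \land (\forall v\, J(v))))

\exists v\, \exists q\, \forall u\, \forall s\, (\neg L(v) \lor \neg L(q) \lor J(u) \land J(s))

Push ¬ through the quantifiers and connectives to reach negation normal form:
  (\exists v\, \exists q\, (\neg L(v) \lor \neg L(q))) \lor (\forall u\, J(u)) \land (\forall v\, J(v))
Give each quantifier a distinct variable: v↦s.
  (\exists v\, \exists q\, (\neg L(v) \lor \neg L(q))) \lor (\forall u\, J(u)) \land (\forall s\, J(s))
Extract every quantifier outward, since the variables are now distinct and don't occur free across branches:
  \exists v\, \exists q\, \forall u\, \forall s\, (\neg L(v) \lor \neg L(q) \lor J(u) \land J(s))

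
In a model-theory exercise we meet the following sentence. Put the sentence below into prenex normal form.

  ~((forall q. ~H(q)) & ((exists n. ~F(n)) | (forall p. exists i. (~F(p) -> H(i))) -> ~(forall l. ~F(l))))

exists q. exists n. forall p. exists i. forall l. (H(q) | (~F(n) | F(p) | H(i)) & ~F(l))

Rewrite implications/biconditionals: A → B as ¬A ∨ B.
  ~((forall q. ~H(q)) & (~((exists n. ~F(n)) | (forall p. exists i. (~~F(p) | H(i)))) | ~(forall l. ~F(l))))
Push ¬ through the quantifiers and connectives to reach negation normal form:
  (exists q. H(q)) | ((exists n. ~F(n)) | (forall p. exists i. (F(p) | H(i)))) & (forall l. ~F(l))
Extract every quantifier outward, since the variables are now distinct and don't occur free across branches:
  exists q. exists n. forall p. exists i. forall l. (H(q) | (~F(n) | F(p) | H(i)) & ~F(l))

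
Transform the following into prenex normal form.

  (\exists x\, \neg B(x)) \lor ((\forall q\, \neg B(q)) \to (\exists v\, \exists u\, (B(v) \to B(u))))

\exists x\, \exists q\, \exists v\, \exists u\, (\neg B(x) \lor B(q) \lor \neg B(v) \lor B(u))

Rewrite implications/biconditionals: A → B as ¬A ∨ B.
  (\exists x\, \neg B(x)) \lor \neg (\forall q\, \neg B(q)) \lor (\exists v\, \exists u\, (\neg B(v) \lor B(u)))
Push ¬ through the quantifiers and connectives to reach negation normal form:
  (\exists x\, \neg B(x)) \lor (\exists q\, B(q)) \lor (\exists v\, \exists u\, (\neg B(v) \lor B(u)))
All bound variables are already distinct, so no renaming is needed.
Pull the quantifiers to the front (each side's bound variable is not free in the other side):
  \exists x\, \exists q\, \exists v\, \exists u\, (\neg B(x) \lor B(q) \lor \neg B(v) \lor B(u))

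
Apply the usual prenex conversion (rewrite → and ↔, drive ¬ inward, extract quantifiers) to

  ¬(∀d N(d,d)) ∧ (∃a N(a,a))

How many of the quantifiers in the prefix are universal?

Drive negations inward (¬∀x A ≡ ∃x ¬A, ¬∃x A ≡ ∀x ¬A, De Morgan for ∧/∨):
  (∃d ¬N(d,d)) ∧ (∃a N(a,a))
All bound variables are already distinct, so no renaming is needed.
Pull the quantifiers to the front (each side's bound variable is not free in the other side):
  ∃d ∃a (¬N(d,d) ∧ N(a,a))
The prefix is ∃d ∃a: 0 universal, 2 existential.

0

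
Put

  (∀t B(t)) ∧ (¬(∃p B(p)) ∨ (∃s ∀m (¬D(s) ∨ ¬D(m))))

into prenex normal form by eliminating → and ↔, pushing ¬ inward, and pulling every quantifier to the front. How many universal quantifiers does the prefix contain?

Move each ¬ inward, flipping quantifiers it crosses:
  (∀t B(t)) ∧ ((∀p ¬B(p)) ∨ (∃s ∀m (¬D(s) ∨ ¬D(m))))
Extract every quantifier outward, since the variables are now distinct and don't occur free across branches:
  ∀t ∀p ∃s ∀m (B(t) ∧ (¬B(p) ∨ ¬D(s) ∨ ¬D(m)))
The prefix is ∀t ∀p ∃s ∀m: 3 universal, 1 existential.

3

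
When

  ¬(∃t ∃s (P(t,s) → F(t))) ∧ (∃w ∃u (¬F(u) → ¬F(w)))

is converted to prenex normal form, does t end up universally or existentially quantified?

Eliminate → and ↔ using ¬ and ∨.
  ¬(∃t ∃s (¬P(t,s) ∨ F(t))) ∧ (∃w ∃u (¬¬F(u) ∨ ¬F(w)))
Push ¬ through the quantifiers and connectives to reach negation normal form:
  (∀t ∀s (P(t,s) ∧ ¬F(t))) ∧ (∃w ∃u (F(u) ∨ ¬F(w)))
All bound variables are already distinct, so no renaming is needed.
Finally move all quantifiers to the prefix:
  ∀t ∀s ∃w ∃u (P(t,s) ∧ ¬F(t) ∧ (F(u) ∨ ¬F(w)))
The quantifier ∃t sits under an odd number of negations (counting the antecedent side of each →), so it flips to ∀t.

universal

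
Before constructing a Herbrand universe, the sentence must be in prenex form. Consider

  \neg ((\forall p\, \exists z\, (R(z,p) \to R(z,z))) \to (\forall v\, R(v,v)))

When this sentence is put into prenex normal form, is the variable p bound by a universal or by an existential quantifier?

universal

First replace A → B with ¬A ∨ B.
  \neg (\neg (\forall p\, \exists z\, (\neg R(z,p) \lor R(z,z))) \lor (\forall v\, R(v,v)))
Drive negations inward (¬∀x A ≡ ∃x ¬A, ¬∃x A ≡ ∀x ¬A, De Morgan for ∧/∨):
  (\forall p\, \exists z\, (\neg R(z,p) \lor R(z,z))) \land (\exists v\, \neg R(v,v))
All bound variables are already distinct, so no renaming is needed.
Finally move all quantifiers to the prefix:
  \forall p\, \exists z\, \exists v\, ((\neg R(z,p) \lor R(z,z)) \land \neg R(v,v))
The quantifier \forall p sits under an even number of negations (counting the antecedent side of each →), so it remains universal.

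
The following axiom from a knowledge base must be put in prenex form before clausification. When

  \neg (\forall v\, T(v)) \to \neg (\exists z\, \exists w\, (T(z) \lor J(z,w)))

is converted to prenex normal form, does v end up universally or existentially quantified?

Eliminate → and ↔ using ¬ and ∨.
  \neg \neg (\forall v\, T(v)) \lor \neg (\exists z\, \exists w\, (T(z) \lor J(z,w)))
Move each ¬ inward, flipping quantifiers it crosses:
  (\forall v\, T(v)) \lor (\forall z\, \forall w\, (\neg T(z) \land \neg J(z,w)))
All bound variables are already distinct, so no renaming is needed.
Pull the quantifiers to the front (each side's bound variable is not free in the other side):
  \forall v\, \forall z\, \forall w\, (T(v) \lor \neg T(z) \land \neg J(z,w))
The quantifier \forall v sits under an even number of negations (counting the antecedent side of each →), so it remains universal.

universal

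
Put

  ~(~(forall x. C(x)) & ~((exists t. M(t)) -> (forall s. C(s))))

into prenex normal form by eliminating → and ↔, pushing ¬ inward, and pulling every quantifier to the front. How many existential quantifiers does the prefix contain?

0

First replace A → B with ¬A ∨ B.
  ~(~(forall x. C(x)) & ~(~(exists t. M(t)) | (forall s. C(s))))
Move each ¬ inward, flipping quantifiers it crosses:
  (forall x. C(x)) | (forall t. ~M(t)) | (forall s. C(s))
All bound variables are already distinct, so no renaming is needed.
Extract every quantifier outward, since the variables are now distinct and don't occur free across branches:
  forall x. forall t. forall s. (C(x) | ~M(t) | C(s))
The prefix is forall x forall t forall s: 3 universal, 0 existential.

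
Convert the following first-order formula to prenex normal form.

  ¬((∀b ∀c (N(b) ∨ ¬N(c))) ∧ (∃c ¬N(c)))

Drive negations inward (¬∀x A ≡ ∃x ¬A, ¬∃x A ≡ ∀x ¬A, De Morgan for ∧/∨):
  (∃b ∃c (¬N(b) ∧ N(c))) ∨ (∀c N(c))
Give each quantifier a distinct variable: c↦p.
  (∃b ∃c (¬N(b) ∧ N(c))) ∨ (∀p N(p))
Pull the quantifiers to the front (each side's bound variable is not free in the other side):
  ∃b ∃c ∀p (¬N(b) ∧ N(c) ∨ N(p))

∃b ∃c ∀p (¬N(b) ∧ N(c) ∨ N(p))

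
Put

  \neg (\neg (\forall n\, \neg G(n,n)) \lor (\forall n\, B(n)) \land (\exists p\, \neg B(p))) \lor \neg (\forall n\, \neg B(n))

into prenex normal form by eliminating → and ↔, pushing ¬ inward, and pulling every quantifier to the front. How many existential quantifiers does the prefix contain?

2

Drive negations inward (¬∀x A ≡ ∃x ¬A, ¬∃x A ≡ ∀x ¬A, De Morgan for ∧/∨):
  (\forall n\, \neg G(n,n)) \land ((\exists n\, \neg B(n)) \lor (\forall p\, B(p))) \lor (\exists n\, B(n))
Give each quantifier a distinct variable: n↦c, n↦u.
  (\forall n\, \neg G(n,n)) \land ((\exists c\, \neg B(c)) \lor (\forall p\, B(p))) \lor (\exists u\, B(u))
Pull the quantifiers to the front (each side's bound variable is not free in the other side):
  \forall n\, \exists c\, \forall p\, \exists u\, (\neg G(n,n) \land (\neg B(c) \lor B(p)) \lor B(u))
The prefix is \forall n \exists c \forall p \exists u: 2 universal, 2 existential.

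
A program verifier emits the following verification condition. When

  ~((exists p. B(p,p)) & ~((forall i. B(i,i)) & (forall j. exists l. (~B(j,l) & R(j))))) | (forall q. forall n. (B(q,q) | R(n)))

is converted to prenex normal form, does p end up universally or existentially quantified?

Drive negations inward (¬∀x A ≡ ∃x ¬A, ¬∃x A ≡ ∀x ¬A, De Morgan for ∧/∨):
  (forall p. ~B(p,p)) | (forall i. B(i,i)) & (forall j. exists l. (~B(j,l) & R(j))) | (forall q. forall n. (B(q,q) | R(n)))
All bound variables are already distinct, so no renaming is needed.
Pull the quantifiers to the front (each side's bound variable is not free in the other side):
  forall p. forall i. forall j. exists l. forall q. forall n. (~B(p,p) | B(i,i) & ~B(j,l) & R(j) | B(q,q) | R(n))
The quantifier exists p sits under an odd number of negations, so it flips to forall p.

universal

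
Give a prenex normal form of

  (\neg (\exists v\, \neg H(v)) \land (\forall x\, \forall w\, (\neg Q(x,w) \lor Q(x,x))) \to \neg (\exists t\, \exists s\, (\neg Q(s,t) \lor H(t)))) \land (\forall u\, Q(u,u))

\exists v\, \exists x\, \exists w\, \forall t\, \forall s\, \forall u\, ((\neg H(v) \lor Q(x,w) \land \neg Q(x,x) \lor Q(s,t) \land \neg H(t)) \land Q(u,u))

Rewrite implications/biconditionals: A → B as ¬A ∨ B.
  (\neg (\neg (\exists v\, \neg H(v)) \land (\forall x\, \forall w\, (\neg Q(x,w) \lor Q(x,x)))) \lor \neg (\exists t\, \exists s\, (\neg Q(s,t) \lor H(t)))) \land (\forall u\, Q(u,u))
Move each ¬ inward, flipping quantifiers it crosses:
  ((\exists v\, \neg H(v)) \lor (\exists x\, \exists w\, (Q(x,w) \land \neg Q(x,x))) \lor (\forall t\, \forall s\, (Q(s,t) \land \neg H(t)))) \land (\forall u\, Q(u,u))
All bound variables are already distinct, so no renaming is needed.
Pull the quantifiers to the front (each side's bound variable is not free in the other side):
  \exists v\, \exists x\, \exists w\, \forall t\, \forall s\, \forall u\, ((\neg H(v) \lor Q(x,w) \land \neg Q(x,x) \lor Q(s,t) \land \neg H(t)) \land Q(u,u))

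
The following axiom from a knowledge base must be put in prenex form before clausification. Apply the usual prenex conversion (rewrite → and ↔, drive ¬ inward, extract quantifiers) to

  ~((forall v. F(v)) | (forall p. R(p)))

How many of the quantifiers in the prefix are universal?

0

Push ¬ through the quantifiers and connectives to reach negation normal form:
  (exists v. ~F(v)) & (exists p. ~R(p))
All bound variables are already distinct, so no renaming is needed.
Extract every quantifier outward, since the variables are now distinct and don't occur free across branches:
  exists v. exists p. (~F(v) & ~R(p))
The prefix is exists v exists p: 0 universal, 2 existential.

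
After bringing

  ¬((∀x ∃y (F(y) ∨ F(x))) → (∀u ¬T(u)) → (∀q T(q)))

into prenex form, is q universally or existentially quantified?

existential

First replace A → B with ¬A ∨ B.
  ¬(¬(∀x ∃y (F(y) ∨ F(x))) ∨ ¬(∀u ¬T(u)) ∨ (∀q T(q)))
Move each ¬ inward, flipping quantifiers it crosses:
  (∀x ∃y (F(y) ∨ F(x))) ∧ (∀u ¬T(u)) ∧ (∃q ¬T(q))
All bound variables are already distinct, so no renaming is needed.
Finally move all quantifiers to the prefix:
  ∀x ∃y ∀u ∃q ((F(y) ∨ F(x)) ∧ ¬T(u) ∧ ¬T(q))
The quantifier ∀q sits under an odd number of negations (counting the antecedent side of each →), so it flips to ∃q.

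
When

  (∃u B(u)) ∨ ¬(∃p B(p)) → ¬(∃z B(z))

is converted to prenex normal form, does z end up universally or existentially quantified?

Eliminate → and ↔ using ¬ and ∨.
  ¬((∃u B(u)) ∨ ¬(∃p B(p))) ∨ ¬(∃z B(z))
Move each ¬ inward, flipping quantifiers it crosses:
  (∀u ¬B(u)) ∧ (∃p B(p)) ∨ (∀z ¬B(z))
All bound variables are already distinct, so no renaming is needed.
Finally move all quantifiers to the prefix:
  ∀u ∃p ∀z (¬B(u) ∧ B(p) ∨ ¬B(z))
The quantifier ∃z sits under an odd number of negations (counting the antecedent side of each →), so it flips to ∀z.

universal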